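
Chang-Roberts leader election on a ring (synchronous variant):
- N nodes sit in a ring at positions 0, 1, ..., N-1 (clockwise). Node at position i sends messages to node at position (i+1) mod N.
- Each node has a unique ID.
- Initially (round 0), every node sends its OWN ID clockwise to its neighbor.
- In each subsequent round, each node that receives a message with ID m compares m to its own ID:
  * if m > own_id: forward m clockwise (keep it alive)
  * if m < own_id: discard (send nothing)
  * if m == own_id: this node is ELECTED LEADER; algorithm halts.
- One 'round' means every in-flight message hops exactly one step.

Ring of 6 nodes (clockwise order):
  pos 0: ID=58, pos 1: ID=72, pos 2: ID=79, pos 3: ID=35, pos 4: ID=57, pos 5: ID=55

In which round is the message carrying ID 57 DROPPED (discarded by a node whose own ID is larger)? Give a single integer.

Answer: 2

Derivation:
Round 1: pos1(id72) recv 58: drop; pos2(id79) recv 72: drop; pos3(id35) recv 79: fwd; pos4(id57) recv 35: drop; pos5(id55) recv 57: fwd; pos0(id58) recv 55: drop
Round 2: pos4(id57) recv 79: fwd; pos0(id58) recv 57: drop
Round 3: pos5(id55) recv 79: fwd
Round 4: pos0(id58) recv 79: fwd
Round 5: pos1(id72) recv 79: fwd
Round 6: pos2(id79) recv 79: ELECTED
Message ID 57 originates at pos 4; dropped at pos 0 in round 2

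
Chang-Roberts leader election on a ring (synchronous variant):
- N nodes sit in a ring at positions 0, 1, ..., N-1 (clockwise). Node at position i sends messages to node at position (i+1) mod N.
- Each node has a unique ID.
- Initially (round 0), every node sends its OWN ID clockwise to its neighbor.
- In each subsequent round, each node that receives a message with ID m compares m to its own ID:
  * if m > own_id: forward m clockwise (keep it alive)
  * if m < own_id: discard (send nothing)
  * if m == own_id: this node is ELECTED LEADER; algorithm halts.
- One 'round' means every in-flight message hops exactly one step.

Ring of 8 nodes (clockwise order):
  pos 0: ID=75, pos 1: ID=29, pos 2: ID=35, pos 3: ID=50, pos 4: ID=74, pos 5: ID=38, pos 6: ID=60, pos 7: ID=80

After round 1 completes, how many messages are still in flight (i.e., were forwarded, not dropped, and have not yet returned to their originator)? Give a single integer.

Answer: 3

Derivation:
Round 1: pos1(id29) recv 75: fwd; pos2(id35) recv 29: drop; pos3(id50) recv 35: drop; pos4(id74) recv 50: drop; pos5(id38) recv 74: fwd; pos6(id60) recv 38: drop; pos7(id80) recv 60: drop; pos0(id75) recv 80: fwd
After round 1: 3 messages still in flight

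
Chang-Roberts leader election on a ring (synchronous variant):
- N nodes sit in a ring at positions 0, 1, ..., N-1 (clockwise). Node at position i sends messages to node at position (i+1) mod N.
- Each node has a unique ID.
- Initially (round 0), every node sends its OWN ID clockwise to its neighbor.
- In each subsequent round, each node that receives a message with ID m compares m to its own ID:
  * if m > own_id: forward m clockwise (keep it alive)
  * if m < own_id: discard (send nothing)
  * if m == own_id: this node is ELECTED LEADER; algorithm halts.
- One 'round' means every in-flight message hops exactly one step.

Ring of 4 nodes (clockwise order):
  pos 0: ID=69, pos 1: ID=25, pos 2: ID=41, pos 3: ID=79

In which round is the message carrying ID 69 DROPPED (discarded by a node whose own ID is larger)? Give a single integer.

Round 1: pos1(id25) recv 69: fwd; pos2(id41) recv 25: drop; pos3(id79) recv 41: drop; pos0(id69) recv 79: fwd
Round 2: pos2(id41) recv 69: fwd; pos1(id25) recv 79: fwd
Round 3: pos3(id79) recv 69: drop; pos2(id41) recv 79: fwd
Round 4: pos3(id79) recv 79: ELECTED
Message ID 69 originates at pos 0; dropped at pos 3 in round 3

Answer: 3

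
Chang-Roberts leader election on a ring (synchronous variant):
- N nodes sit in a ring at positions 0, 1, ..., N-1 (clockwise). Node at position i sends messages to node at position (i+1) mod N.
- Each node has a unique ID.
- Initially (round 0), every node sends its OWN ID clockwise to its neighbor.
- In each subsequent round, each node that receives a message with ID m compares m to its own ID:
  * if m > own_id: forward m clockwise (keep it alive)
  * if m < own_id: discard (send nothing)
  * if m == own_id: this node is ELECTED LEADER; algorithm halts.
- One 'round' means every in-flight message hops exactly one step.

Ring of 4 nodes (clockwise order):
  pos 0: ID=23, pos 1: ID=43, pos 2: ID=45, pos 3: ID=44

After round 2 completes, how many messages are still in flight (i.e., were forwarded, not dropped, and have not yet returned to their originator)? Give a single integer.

Round 1: pos1(id43) recv 23: drop; pos2(id45) recv 43: drop; pos3(id44) recv 45: fwd; pos0(id23) recv 44: fwd
Round 2: pos0(id23) recv 45: fwd; pos1(id43) recv 44: fwd
After round 2: 2 messages still in flight

Answer: 2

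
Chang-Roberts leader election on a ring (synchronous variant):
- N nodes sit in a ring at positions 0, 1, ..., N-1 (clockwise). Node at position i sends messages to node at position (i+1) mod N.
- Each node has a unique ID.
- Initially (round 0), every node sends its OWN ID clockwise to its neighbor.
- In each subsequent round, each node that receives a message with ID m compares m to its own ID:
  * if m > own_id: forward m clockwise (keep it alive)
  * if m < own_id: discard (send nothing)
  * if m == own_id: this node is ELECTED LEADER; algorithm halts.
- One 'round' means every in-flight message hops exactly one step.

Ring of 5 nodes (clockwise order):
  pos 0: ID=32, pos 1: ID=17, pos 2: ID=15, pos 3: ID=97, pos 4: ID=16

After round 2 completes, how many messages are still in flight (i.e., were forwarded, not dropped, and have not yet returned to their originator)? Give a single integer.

Answer: 2

Derivation:
Round 1: pos1(id17) recv 32: fwd; pos2(id15) recv 17: fwd; pos3(id97) recv 15: drop; pos4(id16) recv 97: fwd; pos0(id32) recv 16: drop
Round 2: pos2(id15) recv 32: fwd; pos3(id97) recv 17: drop; pos0(id32) recv 97: fwd
After round 2: 2 messages still in flight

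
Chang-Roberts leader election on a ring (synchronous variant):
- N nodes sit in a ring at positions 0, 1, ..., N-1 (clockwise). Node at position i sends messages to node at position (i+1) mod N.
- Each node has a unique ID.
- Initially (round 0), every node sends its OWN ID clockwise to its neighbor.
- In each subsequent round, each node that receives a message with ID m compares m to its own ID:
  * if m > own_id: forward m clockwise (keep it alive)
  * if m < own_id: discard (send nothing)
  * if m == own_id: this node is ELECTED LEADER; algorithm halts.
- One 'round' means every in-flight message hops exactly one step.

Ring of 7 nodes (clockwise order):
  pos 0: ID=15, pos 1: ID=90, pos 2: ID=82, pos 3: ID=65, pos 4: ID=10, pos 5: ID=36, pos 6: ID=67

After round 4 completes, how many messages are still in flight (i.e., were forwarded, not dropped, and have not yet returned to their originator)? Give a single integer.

Round 1: pos1(id90) recv 15: drop; pos2(id82) recv 90: fwd; pos3(id65) recv 82: fwd; pos4(id10) recv 65: fwd; pos5(id36) recv 10: drop; pos6(id67) recv 36: drop; pos0(id15) recv 67: fwd
Round 2: pos3(id65) recv 90: fwd; pos4(id10) recv 82: fwd; pos5(id36) recv 65: fwd; pos1(id90) recv 67: drop
Round 3: pos4(id10) recv 90: fwd; pos5(id36) recv 82: fwd; pos6(id67) recv 65: drop
Round 4: pos5(id36) recv 90: fwd; pos6(id67) recv 82: fwd
After round 4: 2 messages still in flight

Answer: 2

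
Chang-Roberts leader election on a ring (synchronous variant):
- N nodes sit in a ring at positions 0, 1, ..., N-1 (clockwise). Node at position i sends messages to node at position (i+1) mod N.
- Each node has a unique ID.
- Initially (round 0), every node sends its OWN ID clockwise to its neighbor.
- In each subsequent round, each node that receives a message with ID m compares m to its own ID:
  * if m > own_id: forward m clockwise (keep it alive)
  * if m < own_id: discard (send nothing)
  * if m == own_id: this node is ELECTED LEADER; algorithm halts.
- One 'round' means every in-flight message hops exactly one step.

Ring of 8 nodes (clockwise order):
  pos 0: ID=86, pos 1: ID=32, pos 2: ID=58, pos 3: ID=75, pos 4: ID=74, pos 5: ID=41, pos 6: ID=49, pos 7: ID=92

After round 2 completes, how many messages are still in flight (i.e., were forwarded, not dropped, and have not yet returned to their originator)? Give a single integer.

Answer: 4

Derivation:
Round 1: pos1(id32) recv 86: fwd; pos2(id58) recv 32: drop; pos3(id75) recv 58: drop; pos4(id74) recv 75: fwd; pos5(id41) recv 74: fwd; pos6(id49) recv 41: drop; pos7(id92) recv 49: drop; pos0(id86) recv 92: fwd
Round 2: pos2(id58) recv 86: fwd; pos5(id41) recv 75: fwd; pos6(id49) recv 74: fwd; pos1(id32) recv 92: fwd
After round 2: 4 messages still in flight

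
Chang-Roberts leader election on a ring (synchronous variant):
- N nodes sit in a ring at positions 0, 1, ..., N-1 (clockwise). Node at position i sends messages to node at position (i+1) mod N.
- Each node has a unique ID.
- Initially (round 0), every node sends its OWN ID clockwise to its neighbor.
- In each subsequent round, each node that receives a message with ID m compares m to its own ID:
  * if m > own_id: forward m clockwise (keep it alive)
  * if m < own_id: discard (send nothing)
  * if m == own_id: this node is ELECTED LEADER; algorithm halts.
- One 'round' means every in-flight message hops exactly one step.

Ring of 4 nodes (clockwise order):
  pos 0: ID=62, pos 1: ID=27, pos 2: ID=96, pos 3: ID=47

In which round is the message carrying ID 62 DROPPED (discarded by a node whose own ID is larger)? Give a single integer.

Round 1: pos1(id27) recv 62: fwd; pos2(id96) recv 27: drop; pos3(id47) recv 96: fwd; pos0(id62) recv 47: drop
Round 2: pos2(id96) recv 62: drop; pos0(id62) recv 96: fwd
Round 3: pos1(id27) recv 96: fwd
Round 4: pos2(id96) recv 96: ELECTED
Message ID 62 originates at pos 0; dropped at pos 2 in round 2

Answer: 2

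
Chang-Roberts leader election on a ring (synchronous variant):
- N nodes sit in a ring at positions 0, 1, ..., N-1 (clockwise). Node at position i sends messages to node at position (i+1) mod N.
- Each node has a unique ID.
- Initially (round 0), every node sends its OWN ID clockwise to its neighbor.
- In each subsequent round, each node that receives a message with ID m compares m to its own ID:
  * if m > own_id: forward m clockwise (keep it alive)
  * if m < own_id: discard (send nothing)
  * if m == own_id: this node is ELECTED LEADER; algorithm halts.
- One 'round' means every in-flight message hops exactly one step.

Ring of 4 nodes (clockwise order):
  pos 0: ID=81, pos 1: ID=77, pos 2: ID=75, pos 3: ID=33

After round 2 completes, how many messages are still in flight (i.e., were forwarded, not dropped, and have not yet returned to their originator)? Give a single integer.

Answer: 2

Derivation:
Round 1: pos1(id77) recv 81: fwd; pos2(id75) recv 77: fwd; pos3(id33) recv 75: fwd; pos0(id81) recv 33: drop
Round 2: pos2(id75) recv 81: fwd; pos3(id33) recv 77: fwd; pos0(id81) recv 75: drop
After round 2: 2 messages still in flight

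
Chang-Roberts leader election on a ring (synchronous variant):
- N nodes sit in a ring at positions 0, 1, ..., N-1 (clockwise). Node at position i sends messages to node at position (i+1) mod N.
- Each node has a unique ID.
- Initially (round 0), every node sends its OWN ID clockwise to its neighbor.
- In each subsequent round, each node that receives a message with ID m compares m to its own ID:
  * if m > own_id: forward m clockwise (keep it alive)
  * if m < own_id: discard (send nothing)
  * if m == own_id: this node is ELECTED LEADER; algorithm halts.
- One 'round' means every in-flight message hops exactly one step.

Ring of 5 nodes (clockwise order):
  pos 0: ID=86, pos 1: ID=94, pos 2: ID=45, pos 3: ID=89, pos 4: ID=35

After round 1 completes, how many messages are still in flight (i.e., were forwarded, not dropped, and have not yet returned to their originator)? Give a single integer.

Round 1: pos1(id94) recv 86: drop; pos2(id45) recv 94: fwd; pos3(id89) recv 45: drop; pos4(id35) recv 89: fwd; pos0(id86) recv 35: drop
After round 1: 2 messages still in flight

Answer: 2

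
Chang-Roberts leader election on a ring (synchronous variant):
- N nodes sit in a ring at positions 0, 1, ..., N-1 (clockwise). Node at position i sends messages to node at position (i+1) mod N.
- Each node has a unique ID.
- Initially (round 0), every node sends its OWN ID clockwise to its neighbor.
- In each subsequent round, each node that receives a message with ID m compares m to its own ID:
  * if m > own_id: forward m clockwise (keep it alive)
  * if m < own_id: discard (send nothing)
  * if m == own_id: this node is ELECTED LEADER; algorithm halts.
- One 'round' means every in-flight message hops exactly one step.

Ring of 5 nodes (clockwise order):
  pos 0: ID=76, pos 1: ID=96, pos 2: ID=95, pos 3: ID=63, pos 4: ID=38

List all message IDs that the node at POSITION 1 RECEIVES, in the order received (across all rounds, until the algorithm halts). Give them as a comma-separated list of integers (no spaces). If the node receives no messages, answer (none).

Round 1: pos1(id96) recv 76: drop; pos2(id95) recv 96: fwd; pos3(id63) recv 95: fwd; pos4(id38) recv 63: fwd; pos0(id76) recv 38: drop
Round 2: pos3(id63) recv 96: fwd; pos4(id38) recv 95: fwd; pos0(id76) recv 63: drop
Round 3: pos4(id38) recv 96: fwd; pos0(id76) recv 95: fwd
Round 4: pos0(id76) recv 96: fwd; pos1(id96) recv 95: drop
Round 5: pos1(id96) recv 96: ELECTED

Answer: 76,95,96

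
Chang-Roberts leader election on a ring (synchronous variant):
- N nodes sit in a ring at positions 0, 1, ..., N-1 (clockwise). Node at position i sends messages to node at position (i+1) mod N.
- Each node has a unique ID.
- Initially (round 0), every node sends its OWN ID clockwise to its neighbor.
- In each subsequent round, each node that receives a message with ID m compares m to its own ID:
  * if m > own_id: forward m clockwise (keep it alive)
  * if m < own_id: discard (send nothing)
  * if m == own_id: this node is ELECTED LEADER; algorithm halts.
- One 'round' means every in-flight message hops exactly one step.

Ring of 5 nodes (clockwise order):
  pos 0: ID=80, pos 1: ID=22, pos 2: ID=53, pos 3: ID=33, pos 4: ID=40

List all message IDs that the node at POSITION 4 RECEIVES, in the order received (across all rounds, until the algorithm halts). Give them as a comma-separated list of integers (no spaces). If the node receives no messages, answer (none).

Answer: 33,53,80

Derivation:
Round 1: pos1(id22) recv 80: fwd; pos2(id53) recv 22: drop; pos3(id33) recv 53: fwd; pos4(id40) recv 33: drop; pos0(id80) recv 40: drop
Round 2: pos2(id53) recv 80: fwd; pos4(id40) recv 53: fwd
Round 3: pos3(id33) recv 80: fwd; pos0(id80) recv 53: drop
Round 4: pos4(id40) recv 80: fwd
Round 5: pos0(id80) recv 80: ELECTED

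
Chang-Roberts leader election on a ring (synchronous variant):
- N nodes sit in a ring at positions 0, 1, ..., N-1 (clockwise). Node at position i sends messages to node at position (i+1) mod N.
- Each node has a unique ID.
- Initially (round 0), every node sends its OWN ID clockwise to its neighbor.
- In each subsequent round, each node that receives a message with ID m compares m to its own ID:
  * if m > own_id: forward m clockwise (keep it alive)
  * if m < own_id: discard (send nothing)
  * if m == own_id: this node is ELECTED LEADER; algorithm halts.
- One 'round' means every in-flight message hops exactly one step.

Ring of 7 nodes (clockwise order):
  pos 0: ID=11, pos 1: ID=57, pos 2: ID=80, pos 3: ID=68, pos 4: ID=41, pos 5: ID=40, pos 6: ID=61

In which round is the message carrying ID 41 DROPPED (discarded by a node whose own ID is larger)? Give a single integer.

Answer: 2

Derivation:
Round 1: pos1(id57) recv 11: drop; pos2(id80) recv 57: drop; pos3(id68) recv 80: fwd; pos4(id41) recv 68: fwd; pos5(id40) recv 41: fwd; pos6(id61) recv 40: drop; pos0(id11) recv 61: fwd
Round 2: pos4(id41) recv 80: fwd; pos5(id40) recv 68: fwd; pos6(id61) recv 41: drop; pos1(id57) recv 61: fwd
Round 3: pos5(id40) recv 80: fwd; pos6(id61) recv 68: fwd; pos2(id80) recv 61: drop
Round 4: pos6(id61) recv 80: fwd; pos0(id11) recv 68: fwd
Round 5: pos0(id11) recv 80: fwd; pos1(id57) recv 68: fwd
Round 6: pos1(id57) recv 80: fwd; pos2(id80) recv 68: drop
Round 7: pos2(id80) recv 80: ELECTED
Message ID 41 originates at pos 4; dropped at pos 6 in round 2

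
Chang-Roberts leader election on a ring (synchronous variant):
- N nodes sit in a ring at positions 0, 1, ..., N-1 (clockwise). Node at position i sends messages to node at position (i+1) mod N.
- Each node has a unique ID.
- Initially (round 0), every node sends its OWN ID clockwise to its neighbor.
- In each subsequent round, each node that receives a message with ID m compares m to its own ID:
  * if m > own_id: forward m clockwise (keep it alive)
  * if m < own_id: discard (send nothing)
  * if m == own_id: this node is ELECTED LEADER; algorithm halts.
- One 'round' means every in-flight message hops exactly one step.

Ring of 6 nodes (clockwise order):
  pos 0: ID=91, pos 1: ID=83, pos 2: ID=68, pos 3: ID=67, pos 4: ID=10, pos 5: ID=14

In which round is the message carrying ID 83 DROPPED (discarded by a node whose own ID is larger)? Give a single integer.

Answer: 5

Derivation:
Round 1: pos1(id83) recv 91: fwd; pos2(id68) recv 83: fwd; pos3(id67) recv 68: fwd; pos4(id10) recv 67: fwd; pos5(id14) recv 10: drop; pos0(id91) recv 14: drop
Round 2: pos2(id68) recv 91: fwd; pos3(id67) recv 83: fwd; pos4(id10) recv 68: fwd; pos5(id14) recv 67: fwd
Round 3: pos3(id67) recv 91: fwd; pos4(id10) recv 83: fwd; pos5(id14) recv 68: fwd; pos0(id91) recv 67: drop
Round 4: pos4(id10) recv 91: fwd; pos5(id14) recv 83: fwd; pos0(id91) recv 68: drop
Round 5: pos5(id14) recv 91: fwd; pos0(id91) recv 83: drop
Round 6: pos0(id91) recv 91: ELECTED
Message ID 83 originates at pos 1; dropped at pos 0 in round 5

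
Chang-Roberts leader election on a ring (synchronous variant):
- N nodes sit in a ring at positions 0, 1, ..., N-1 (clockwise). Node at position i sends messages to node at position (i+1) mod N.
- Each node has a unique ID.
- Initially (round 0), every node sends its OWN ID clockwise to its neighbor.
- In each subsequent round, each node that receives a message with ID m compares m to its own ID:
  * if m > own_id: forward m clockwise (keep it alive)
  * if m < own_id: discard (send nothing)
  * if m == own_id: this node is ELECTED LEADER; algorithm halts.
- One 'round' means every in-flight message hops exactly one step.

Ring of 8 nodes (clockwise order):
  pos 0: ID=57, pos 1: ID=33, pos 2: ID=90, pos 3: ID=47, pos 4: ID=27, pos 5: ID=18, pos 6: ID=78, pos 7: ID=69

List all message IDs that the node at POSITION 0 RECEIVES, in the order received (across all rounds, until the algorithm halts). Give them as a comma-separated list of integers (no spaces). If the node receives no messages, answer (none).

Round 1: pos1(id33) recv 57: fwd; pos2(id90) recv 33: drop; pos3(id47) recv 90: fwd; pos4(id27) recv 47: fwd; pos5(id18) recv 27: fwd; pos6(id78) recv 18: drop; pos7(id69) recv 78: fwd; pos0(id57) recv 69: fwd
Round 2: pos2(id90) recv 57: drop; pos4(id27) recv 90: fwd; pos5(id18) recv 47: fwd; pos6(id78) recv 27: drop; pos0(id57) recv 78: fwd; pos1(id33) recv 69: fwd
Round 3: pos5(id18) recv 90: fwd; pos6(id78) recv 47: drop; pos1(id33) recv 78: fwd; pos2(id90) recv 69: drop
Round 4: pos6(id78) recv 90: fwd; pos2(id90) recv 78: drop
Round 5: pos7(id69) recv 90: fwd
Round 6: pos0(id57) recv 90: fwd
Round 7: pos1(id33) recv 90: fwd
Round 8: pos2(id90) recv 90: ELECTED

Answer: 69,78,90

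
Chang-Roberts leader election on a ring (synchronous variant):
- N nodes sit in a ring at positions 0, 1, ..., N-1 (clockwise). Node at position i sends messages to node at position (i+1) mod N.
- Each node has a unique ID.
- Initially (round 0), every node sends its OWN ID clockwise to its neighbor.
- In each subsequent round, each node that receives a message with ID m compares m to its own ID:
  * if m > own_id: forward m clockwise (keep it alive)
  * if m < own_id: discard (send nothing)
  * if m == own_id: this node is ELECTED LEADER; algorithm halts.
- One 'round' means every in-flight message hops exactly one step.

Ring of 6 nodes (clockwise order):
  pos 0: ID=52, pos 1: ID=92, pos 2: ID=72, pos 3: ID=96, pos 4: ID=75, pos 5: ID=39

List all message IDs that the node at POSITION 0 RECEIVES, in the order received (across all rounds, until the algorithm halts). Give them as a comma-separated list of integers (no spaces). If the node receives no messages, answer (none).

Round 1: pos1(id92) recv 52: drop; pos2(id72) recv 92: fwd; pos3(id96) recv 72: drop; pos4(id75) recv 96: fwd; pos5(id39) recv 75: fwd; pos0(id52) recv 39: drop
Round 2: pos3(id96) recv 92: drop; pos5(id39) recv 96: fwd; pos0(id52) recv 75: fwd
Round 3: pos0(id52) recv 96: fwd; pos1(id92) recv 75: drop
Round 4: pos1(id92) recv 96: fwd
Round 5: pos2(id72) recv 96: fwd
Round 6: pos3(id96) recv 96: ELECTED

Answer: 39,75,96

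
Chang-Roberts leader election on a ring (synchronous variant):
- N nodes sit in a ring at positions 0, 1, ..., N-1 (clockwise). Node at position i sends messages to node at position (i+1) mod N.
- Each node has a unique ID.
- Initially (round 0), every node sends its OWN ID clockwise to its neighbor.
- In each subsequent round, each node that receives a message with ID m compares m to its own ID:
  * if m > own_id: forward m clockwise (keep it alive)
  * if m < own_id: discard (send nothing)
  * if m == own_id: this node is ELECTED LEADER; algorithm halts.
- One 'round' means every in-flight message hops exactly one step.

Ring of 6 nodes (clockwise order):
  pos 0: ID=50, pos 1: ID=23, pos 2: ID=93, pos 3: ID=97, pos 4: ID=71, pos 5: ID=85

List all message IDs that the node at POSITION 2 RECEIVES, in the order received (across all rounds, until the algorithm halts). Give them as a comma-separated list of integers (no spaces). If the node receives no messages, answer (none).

Answer: 23,50,85,97

Derivation:
Round 1: pos1(id23) recv 50: fwd; pos2(id93) recv 23: drop; pos3(id97) recv 93: drop; pos4(id71) recv 97: fwd; pos5(id85) recv 71: drop; pos0(id50) recv 85: fwd
Round 2: pos2(id93) recv 50: drop; pos5(id85) recv 97: fwd; pos1(id23) recv 85: fwd
Round 3: pos0(id50) recv 97: fwd; pos2(id93) recv 85: drop
Round 4: pos1(id23) recv 97: fwd
Round 5: pos2(id93) recv 97: fwd
Round 6: pos3(id97) recv 97: ELECTED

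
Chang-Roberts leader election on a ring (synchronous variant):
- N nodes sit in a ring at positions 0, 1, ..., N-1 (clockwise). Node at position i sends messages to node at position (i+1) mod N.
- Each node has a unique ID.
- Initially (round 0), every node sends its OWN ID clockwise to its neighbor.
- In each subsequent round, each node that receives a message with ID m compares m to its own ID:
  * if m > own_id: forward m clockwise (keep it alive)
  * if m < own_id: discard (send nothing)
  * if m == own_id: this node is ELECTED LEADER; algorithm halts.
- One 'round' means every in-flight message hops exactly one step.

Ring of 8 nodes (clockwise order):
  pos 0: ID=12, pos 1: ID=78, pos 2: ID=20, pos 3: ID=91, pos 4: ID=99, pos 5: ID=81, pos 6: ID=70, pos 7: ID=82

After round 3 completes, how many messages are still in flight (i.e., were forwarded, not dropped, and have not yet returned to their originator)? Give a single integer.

Round 1: pos1(id78) recv 12: drop; pos2(id20) recv 78: fwd; pos3(id91) recv 20: drop; pos4(id99) recv 91: drop; pos5(id81) recv 99: fwd; pos6(id70) recv 81: fwd; pos7(id82) recv 70: drop; pos0(id12) recv 82: fwd
Round 2: pos3(id91) recv 78: drop; pos6(id70) recv 99: fwd; pos7(id82) recv 81: drop; pos1(id78) recv 82: fwd
Round 3: pos7(id82) recv 99: fwd; pos2(id20) recv 82: fwd
After round 3: 2 messages still in flight

Answer: 2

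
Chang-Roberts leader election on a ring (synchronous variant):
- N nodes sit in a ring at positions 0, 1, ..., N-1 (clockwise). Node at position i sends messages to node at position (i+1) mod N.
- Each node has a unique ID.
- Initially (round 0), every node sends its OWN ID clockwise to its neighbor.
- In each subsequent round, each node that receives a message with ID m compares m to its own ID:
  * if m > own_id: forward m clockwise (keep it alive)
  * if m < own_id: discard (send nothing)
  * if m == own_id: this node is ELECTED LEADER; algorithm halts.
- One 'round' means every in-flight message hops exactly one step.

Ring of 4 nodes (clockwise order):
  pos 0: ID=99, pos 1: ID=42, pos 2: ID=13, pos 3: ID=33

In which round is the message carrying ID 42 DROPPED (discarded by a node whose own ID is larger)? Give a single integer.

Answer: 3

Derivation:
Round 1: pos1(id42) recv 99: fwd; pos2(id13) recv 42: fwd; pos3(id33) recv 13: drop; pos0(id99) recv 33: drop
Round 2: pos2(id13) recv 99: fwd; pos3(id33) recv 42: fwd
Round 3: pos3(id33) recv 99: fwd; pos0(id99) recv 42: drop
Round 4: pos0(id99) recv 99: ELECTED
Message ID 42 originates at pos 1; dropped at pos 0 in round 3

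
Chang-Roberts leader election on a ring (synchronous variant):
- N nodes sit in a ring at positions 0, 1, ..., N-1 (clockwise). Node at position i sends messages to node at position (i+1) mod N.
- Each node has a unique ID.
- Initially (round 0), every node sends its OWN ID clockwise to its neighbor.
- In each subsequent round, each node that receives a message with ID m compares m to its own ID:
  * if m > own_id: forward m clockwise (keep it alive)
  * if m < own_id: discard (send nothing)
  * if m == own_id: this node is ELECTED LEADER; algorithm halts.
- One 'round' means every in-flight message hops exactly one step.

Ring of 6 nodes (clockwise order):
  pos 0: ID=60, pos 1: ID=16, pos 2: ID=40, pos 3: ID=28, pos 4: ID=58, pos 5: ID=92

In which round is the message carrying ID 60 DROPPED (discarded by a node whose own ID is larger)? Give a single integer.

Round 1: pos1(id16) recv 60: fwd; pos2(id40) recv 16: drop; pos3(id28) recv 40: fwd; pos4(id58) recv 28: drop; pos5(id92) recv 58: drop; pos0(id60) recv 92: fwd
Round 2: pos2(id40) recv 60: fwd; pos4(id58) recv 40: drop; pos1(id16) recv 92: fwd
Round 3: pos3(id28) recv 60: fwd; pos2(id40) recv 92: fwd
Round 4: pos4(id58) recv 60: fwd; pos3(id28) recv 92: fwd
Round 5: pos5(id92) recv 60: drop; pos4(id58) recv 92: fwd
Round 6: pos5(id92) recv 92: ELECTED
Message ID 60 originates at pos 0; dropped at pos 5 in round 5

Answer: 5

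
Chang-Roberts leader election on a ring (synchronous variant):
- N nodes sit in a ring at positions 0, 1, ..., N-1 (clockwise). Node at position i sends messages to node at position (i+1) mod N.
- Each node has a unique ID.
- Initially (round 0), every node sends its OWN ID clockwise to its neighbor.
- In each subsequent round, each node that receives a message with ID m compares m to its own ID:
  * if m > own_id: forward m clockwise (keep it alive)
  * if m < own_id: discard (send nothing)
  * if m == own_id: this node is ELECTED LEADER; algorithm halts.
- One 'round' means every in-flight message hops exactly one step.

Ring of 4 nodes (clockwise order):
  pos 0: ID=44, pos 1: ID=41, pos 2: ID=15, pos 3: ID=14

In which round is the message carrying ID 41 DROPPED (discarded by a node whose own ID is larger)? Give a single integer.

Answer: 3

Derivation:
Round 1: pos1(id41) recv 44: fwd; pos2(id15) recv 41: fwd; pos3(id14) recv 15: fwd; pos0(id44) recv 14: drop
Round 2: pos2(id15) recv 44: fwd; pos3(id14) recv 41: fwd; pos0(id44) recv 15: drop
Round 3: pos3(id14) recv 44: fwd; pos0(id44) recv 41: drop
Round 4: pos0(id44) recv 44: ELECTED
Message ID 41 originates at pos 1; dropped at pos 0 in round 3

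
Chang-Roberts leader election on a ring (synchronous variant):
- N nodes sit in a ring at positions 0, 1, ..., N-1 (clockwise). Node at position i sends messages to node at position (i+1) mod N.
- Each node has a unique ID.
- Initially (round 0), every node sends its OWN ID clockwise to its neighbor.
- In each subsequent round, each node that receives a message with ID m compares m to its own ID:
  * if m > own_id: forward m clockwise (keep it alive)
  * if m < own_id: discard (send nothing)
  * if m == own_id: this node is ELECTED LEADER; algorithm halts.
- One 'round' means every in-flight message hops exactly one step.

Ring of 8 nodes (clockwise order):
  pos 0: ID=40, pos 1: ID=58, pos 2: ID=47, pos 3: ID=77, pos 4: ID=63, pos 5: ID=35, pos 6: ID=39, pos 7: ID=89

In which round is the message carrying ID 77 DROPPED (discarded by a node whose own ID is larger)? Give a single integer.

Answer: 4

Derivation:
Round 1: pos1(id58) recv 40: drop; pos2(id47) recv 58: fwd; pos3(id77) recv 47: drop; pos4(id63) recv 77: fwd; pos5(id35) recv 63: fwd; pos6(id39) recv 35: drop; pos7(id89) recv 39: drop; pos0(id40) recv 89: fwd
Round 2: pos3(id77) recv 58: drop; pos5(id35) recv 77: fwd; pos6(id39) recv 63: fwd; pos1(id58) recv 89: fwd
Round 3: pos6(id39) recv 77: fwd; pos7(id89) recv 63: drop; pos2(id47) recv 89: fwd
Round 4: pos7(id89) recv 77: drop; pos3(id77) recv 89: fwd
Round 5: pos4(id63) recv 89: fwd
Round 6: pos5(id35) recv 89: fwd
Round 7: pos6(id39) recv 89: fwd
Round 8: pos7(id89) recv 89: ELECTED
Message ID 77 originates at pos 3; dropped at pos 7 in round 4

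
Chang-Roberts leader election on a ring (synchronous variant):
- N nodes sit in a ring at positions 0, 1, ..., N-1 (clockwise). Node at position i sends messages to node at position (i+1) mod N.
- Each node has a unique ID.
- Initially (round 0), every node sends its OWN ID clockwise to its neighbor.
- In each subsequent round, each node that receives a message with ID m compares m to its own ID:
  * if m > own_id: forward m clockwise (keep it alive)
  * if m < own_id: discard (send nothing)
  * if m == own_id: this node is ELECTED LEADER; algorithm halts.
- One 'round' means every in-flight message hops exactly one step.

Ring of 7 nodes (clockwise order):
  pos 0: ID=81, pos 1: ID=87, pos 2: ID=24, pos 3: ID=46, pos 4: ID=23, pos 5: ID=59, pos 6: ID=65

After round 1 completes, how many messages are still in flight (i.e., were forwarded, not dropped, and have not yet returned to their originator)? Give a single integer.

Round 1: pos1(id87) recv 81: drop; pos2(id24) recv 87: fwd; pos3(id46) recv 24: drop; pos4(id23) recv 46: fwd; pos5(id59) recv 23: drop; pos6(id65) recv 59: drop; pos0(id81) recv 65: drop
After round 1: 2 messages still in flight

Answer: 2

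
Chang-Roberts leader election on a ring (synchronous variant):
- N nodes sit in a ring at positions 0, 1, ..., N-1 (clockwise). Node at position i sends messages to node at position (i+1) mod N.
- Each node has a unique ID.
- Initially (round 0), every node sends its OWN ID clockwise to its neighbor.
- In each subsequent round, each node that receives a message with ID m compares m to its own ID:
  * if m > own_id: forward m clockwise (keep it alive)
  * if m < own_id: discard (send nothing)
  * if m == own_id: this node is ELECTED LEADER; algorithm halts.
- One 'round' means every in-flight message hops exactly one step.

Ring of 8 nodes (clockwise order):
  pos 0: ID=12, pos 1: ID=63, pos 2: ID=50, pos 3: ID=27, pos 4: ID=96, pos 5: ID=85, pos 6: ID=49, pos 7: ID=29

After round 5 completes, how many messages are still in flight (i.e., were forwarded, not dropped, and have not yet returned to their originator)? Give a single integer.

Answer: 2

Derivation:
Round 1: pos1(id63) recv 12: drop; pos2(id50) recv 63: fwd; pos3(id27) recv 50: fwd; pos4(id96) recv 27: drop; pos5(id85) recv 96: fwd; pos6(id49) recv 85: fwd; pos7(id29) recv 49: fwd; pos0(id12) recv 29: fwd
Round 2: pos3(id27) recv 63: fwd; pos4(id96) recv 50: drop; pos6(id49) recv 96: fwd; pos7(id29) recv 85: fwd; pos0(id12) recv 49: fwd; pos1(id63) recv 29: drop
Round 3: pos4(id96) recv 63: drop; pos7(id29) recv 96: fwd; pos0(id12) recv 85: fwd; pos1(id63) recv 49: drop
Round 4: pos0(id12) recv 96: fwd; pos1(id63) recv 85: fwd
Round 5: pos1(id63) recv 96: fwd; pos2(id50) recv 85: fwd
After round 5: 2 messages still in flight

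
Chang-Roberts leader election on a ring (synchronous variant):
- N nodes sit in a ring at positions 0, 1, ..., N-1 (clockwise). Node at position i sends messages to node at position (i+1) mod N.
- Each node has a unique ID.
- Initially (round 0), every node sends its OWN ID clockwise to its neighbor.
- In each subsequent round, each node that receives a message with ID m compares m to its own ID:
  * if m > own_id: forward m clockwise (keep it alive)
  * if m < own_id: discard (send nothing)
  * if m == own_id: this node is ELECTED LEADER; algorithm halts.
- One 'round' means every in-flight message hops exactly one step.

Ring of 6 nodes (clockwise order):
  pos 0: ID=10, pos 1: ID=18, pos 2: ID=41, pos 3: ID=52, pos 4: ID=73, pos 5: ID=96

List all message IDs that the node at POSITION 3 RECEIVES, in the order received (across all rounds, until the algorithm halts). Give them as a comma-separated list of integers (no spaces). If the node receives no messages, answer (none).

Answer: 41,96

Derivation:
Round 1: pos1(id18) recv 10: drop; pos2(id41) recv 18: drop; pos3(id52) recv 41: drop; pos4(id73) recv 52: drop; pos5(id96) recv 73: drop; pos0(id10) recv 96: fwd
Round 2: pos1(id18) recv 96: fwd
Round 3: pos2(id41) recv 96: fwd
Round 4: pos3(id52) recv 96: fwd
Round 5: pos4(id73) recv 96: fwd
Round 6: pos5(id96) recv 96: ELECTED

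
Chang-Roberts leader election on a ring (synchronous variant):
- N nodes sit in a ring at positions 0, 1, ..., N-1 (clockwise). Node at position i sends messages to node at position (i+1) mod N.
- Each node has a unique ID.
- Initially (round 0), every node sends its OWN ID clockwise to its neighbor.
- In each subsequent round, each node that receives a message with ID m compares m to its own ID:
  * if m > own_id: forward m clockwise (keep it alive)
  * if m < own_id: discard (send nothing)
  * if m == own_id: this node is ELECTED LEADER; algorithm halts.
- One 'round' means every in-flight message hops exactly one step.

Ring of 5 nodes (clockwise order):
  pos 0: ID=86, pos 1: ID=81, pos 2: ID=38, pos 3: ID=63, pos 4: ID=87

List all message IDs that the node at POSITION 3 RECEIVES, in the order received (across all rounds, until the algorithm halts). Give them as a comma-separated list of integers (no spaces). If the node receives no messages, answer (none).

Answer: 38,81,86,87

Derivation:
Round 1: pos1(id81) recv 86: fwd; pos2(id38) recv 81: fwd; pos3(id63) recv 38: drop; pos4(id87) recv 63: drop; pos0(id86) recv 87: fwd
Round 2: pos2(id38) recv 86: fwd; pos3(id63) recv 81: fwd; pos1(id81) recv 87: fwd
Round 3: pos3(id63) recv 86: fwd; pos4(id87) recv 81: drop; pos2(id38) recv 87: fwd
Round 4: pos4(id87) recv 86: drop; pos3(id63) recv 87: fwd
Round 5: pos4(id87) recv 87: ELECTED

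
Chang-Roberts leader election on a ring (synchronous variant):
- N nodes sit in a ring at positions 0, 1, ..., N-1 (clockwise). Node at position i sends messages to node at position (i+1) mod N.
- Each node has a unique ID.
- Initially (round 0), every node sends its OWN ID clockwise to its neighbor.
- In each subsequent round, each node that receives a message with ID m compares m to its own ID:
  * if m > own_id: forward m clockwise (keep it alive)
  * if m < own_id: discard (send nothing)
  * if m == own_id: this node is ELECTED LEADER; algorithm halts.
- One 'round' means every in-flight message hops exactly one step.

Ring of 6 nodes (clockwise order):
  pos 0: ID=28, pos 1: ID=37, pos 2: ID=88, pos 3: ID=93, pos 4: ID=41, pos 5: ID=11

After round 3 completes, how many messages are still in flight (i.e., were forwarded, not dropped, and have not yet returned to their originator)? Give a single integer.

Round 1: pos1(id37) recv 28: drop; pos2(id88) recv 37: drop; pos3(id93) recv 88: drop; pos4(id41) recv 93: fwd; pos5(id11) recv 41: fwd; pos0(id28) recv 11: drop
Round 2: pos5(id11) recv 93: fwd; pos0(id28) recv 41: fwd
Round 3: pos0(id28) recv 93: fwd; pos1(id37) recv 41: fwd
After round 3: 2 messages still in flight

Answer: 2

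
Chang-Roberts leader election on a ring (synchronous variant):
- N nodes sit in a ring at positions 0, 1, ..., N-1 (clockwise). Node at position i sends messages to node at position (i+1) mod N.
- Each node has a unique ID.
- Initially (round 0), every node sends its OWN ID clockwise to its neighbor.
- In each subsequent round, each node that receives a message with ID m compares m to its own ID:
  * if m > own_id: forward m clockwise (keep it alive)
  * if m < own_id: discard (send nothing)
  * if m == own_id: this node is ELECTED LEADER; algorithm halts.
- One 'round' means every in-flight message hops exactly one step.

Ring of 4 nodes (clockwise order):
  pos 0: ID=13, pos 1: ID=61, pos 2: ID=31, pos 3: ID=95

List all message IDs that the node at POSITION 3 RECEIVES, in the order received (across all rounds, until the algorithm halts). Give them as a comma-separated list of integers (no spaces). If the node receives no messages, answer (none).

Round 1: pos1(id61) recv 13: drop; pos2(id31) recv 61: fwd; pos3(id95) recv 31: drop; pos0(id13) recv 95: fwd
Round 2: pos3(id95) recv 61: drop; pos1(id61) recv 95: fwd
Round 3: pos2(id31) recv 95: fwd
Round 4: pos3(id95) recv 95: ELECTED

Answer: 31,61,95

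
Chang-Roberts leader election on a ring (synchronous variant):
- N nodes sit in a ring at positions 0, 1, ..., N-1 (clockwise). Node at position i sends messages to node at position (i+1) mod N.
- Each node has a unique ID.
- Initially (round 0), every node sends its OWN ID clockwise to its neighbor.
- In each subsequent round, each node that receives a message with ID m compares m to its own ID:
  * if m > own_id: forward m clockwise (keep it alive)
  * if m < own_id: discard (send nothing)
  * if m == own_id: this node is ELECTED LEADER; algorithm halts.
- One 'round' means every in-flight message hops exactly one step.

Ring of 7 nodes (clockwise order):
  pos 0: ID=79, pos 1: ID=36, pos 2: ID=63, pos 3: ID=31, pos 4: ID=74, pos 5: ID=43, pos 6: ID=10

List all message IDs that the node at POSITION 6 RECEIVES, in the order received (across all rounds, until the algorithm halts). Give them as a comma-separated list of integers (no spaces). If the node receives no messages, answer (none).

Round 1: pos1(id36) recv 79: fwd; pos2(id63) recv 36: drop; pos3(id31) recv 63: fwd; pos4(id74) recv 31: drop; pos5(id43) recv 74: fwd; pos6(id10) recv 43: fwd; pos0(id79) recv 10: drop
Round 2: pos2(id63) recv 79: fwd; pos4(id74) recv 63: drop; pos6(id10) recv 74: fwd; pos0(id79) recv 43: drop
Round 3: pos3(id31) recv 79: fwd; pos0(id79) recv 74: drop
Round 4: pos4(id74) recv 79: fwd
Round 5: pos5(id43) recv 79: fwd
Round 6: pos6(id10) recv 79: fwd
Round 7: pos0(id79) recv 79: ELECTED

Answer: 43,74,79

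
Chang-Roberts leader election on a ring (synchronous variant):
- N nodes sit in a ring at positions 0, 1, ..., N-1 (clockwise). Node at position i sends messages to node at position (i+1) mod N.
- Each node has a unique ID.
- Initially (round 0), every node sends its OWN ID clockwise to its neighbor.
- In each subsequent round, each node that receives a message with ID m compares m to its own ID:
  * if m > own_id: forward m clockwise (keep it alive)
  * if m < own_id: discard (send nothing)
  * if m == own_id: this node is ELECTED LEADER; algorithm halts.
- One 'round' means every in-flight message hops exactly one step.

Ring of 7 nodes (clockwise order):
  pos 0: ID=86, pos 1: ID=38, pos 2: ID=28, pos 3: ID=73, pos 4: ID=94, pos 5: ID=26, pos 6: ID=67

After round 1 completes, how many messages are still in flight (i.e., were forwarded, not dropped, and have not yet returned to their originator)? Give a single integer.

Answer: 3

Derivation:
Round 1: pos1(id38) recv 86: fwd; pos2(id28) recv 38: fwd; pos3(id73) recv 28: drop; pos4(id94) recv 73: drop; pos5(id26) recv 94: fwd; pos6(id67) recv 26: drop; pos0(id86) recv 67: drop
After round 1: 3 messages still in flight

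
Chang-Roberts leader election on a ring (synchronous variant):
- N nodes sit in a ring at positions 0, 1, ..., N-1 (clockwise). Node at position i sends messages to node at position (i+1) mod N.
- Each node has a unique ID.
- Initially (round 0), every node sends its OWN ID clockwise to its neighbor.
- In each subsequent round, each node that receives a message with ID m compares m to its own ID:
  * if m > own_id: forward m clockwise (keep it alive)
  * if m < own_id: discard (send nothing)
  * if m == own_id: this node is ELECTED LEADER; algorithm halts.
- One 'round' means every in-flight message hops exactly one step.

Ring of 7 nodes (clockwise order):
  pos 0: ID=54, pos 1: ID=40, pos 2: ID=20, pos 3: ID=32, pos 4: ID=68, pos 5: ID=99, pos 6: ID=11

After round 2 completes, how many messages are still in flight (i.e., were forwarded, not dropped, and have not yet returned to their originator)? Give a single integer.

Answer: 3

Derivation:
Round 1: pos1(id40) recv 54: fwd; pos2(id20) recv 40: fwd; pos3(id32) recv 20: drop; pos4(id68) recv 32: drop; pos5(id99) recv 68: drop; pos6(id11) recv 99: fwd; pos0(id54) recv 11: drop
Round 2: pos2(id20) recv 54: fwd; pos3(id32) recv 40: fwd; pos0(id54) recv 99: fwd
After round 2: 3 messages still in flight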